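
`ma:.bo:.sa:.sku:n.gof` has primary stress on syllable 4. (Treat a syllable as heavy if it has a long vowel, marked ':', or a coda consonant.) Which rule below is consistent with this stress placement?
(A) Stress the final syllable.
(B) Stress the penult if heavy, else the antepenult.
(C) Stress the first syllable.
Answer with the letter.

Rule A → syllable 5 (observed: 4).
Rule B → syllable 4 ✓.
Rule C → syllable 1 (observed: 4).

B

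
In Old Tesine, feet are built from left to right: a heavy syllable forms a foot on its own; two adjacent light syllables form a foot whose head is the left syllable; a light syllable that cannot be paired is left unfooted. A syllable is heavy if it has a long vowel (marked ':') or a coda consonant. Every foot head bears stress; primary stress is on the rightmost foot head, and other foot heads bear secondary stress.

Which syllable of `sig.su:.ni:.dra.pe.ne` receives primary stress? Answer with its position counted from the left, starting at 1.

4

Weights: 1 sig H, 2 su: H, 3 ni: H, 4 dra L, 5 pe L, 6 ne L.
Parse left to right (heavy = foot alone; LL = one foot; stranded L unfooted): (ˈsig) (ˈsu:) (ˈni:) (ˈdra.pe) ne.
Foot heads: 1, 2, 3, 4.
Primary stress on the rightmost head = syllable 4.
Primary stress: syllable 4 → sig.su:.ni:.ˈdra.pe.ne.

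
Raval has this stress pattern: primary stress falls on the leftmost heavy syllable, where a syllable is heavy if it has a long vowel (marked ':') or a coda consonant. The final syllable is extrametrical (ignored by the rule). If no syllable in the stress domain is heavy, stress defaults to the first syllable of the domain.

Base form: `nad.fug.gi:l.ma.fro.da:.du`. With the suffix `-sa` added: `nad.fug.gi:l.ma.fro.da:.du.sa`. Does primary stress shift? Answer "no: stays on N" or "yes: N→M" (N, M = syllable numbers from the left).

Base `nad.fug.gi:l.ma.fro.da:.du` (7 syllables):
  The final syllable (7, du) is extrametrical; the stress domain is syllables 1–6.
  Weights: 1 nad H, 2 fug H, 3 gi:l H, 4 ma L, 5 fro L, 6 da: H.
  Heavy syllables in the domain: 1, 2, 3, 6. The leftmost is syllable 1 (nad).
  → primary stress on syllable 1.
Suffixed `nad.fug.gi:l.ma.fro.da:.du.sa` (8 syllables):
  The final syllable (8, sa) is extrametrical; the stress domain is syllables 1–7.
  Weights: 1 nad H, 2 fug H, 3 gi:l H, 4 ma L, 5 fro L, 6 da: H, 7 du L.
  Heavy syllables in the domain: 1, 2, 3, 6. The leftmost is syllable 1 (nad).
  → primary stress on syllable 1.

no: stays on 1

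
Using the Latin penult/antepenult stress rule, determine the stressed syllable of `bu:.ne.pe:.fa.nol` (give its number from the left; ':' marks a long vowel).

Classical Latin: stress the penult if heavy (long vowel or closed), else the antepenult.
Weights: 3 pe: H, 4 fa L, 5 nol H.
The penult (syllable 4, fa) is light, so stress falls on the antepenult (syllable 3, pe:).
Stress on syllable 3: bu:.ne.ˈpe:.fa.nol.

3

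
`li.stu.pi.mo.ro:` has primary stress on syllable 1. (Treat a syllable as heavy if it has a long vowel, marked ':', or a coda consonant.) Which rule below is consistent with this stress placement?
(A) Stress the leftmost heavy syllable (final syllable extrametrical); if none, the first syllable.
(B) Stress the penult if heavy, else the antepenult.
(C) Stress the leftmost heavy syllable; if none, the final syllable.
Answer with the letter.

A

Rule A → syllable 1 ✓.
Rule B → syllable 3 (observed: 1).
Rule C → syllable 5 (observed: 1).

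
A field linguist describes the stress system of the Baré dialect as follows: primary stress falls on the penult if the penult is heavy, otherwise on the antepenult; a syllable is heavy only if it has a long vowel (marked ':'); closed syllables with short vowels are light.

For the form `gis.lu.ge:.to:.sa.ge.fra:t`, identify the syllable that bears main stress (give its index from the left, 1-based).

5

Weights: 5 sa L, 6 ge L, 7 fra:t H.
The penult (syllable 6, ge) is light, so stress falls on the antepenult (syllable 5, sa).
Primary stress: syllable 5 → gis.lu.ge:.to:.ˈsa.ge.fra:t.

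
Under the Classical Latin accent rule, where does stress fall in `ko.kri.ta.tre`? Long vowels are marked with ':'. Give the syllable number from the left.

Classical Latin: stress the penult if heavy (long vowel or closed), else the antepenult.
Weights: 2 kri L, 3 ta L, 4 tre L.
The penult (syllable 3, ta) is light, so stress falls on the antepenult (syllable 2, kri).
Stress on syllable 2: ko.ˈkri.ta.tre.

2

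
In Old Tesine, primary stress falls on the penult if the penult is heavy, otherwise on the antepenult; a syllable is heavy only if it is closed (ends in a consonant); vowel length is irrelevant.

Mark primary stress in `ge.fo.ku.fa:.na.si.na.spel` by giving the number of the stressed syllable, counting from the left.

6

Weights: 6 si L, 7 na L, 8 spel H.
The penult (syllable 7, na) is light, so stress falls on the antepenult (syllable 6, si).
Primary stress: syllable 6 → ge.fo.ku.fa:.na.ˈsi.na.spel.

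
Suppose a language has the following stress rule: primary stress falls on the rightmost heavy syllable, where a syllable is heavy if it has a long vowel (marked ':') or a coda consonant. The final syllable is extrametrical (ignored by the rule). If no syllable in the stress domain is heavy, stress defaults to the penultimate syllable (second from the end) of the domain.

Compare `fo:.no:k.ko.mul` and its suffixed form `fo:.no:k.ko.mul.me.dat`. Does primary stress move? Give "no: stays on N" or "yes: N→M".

Base `fo:.no:k.ko.mul` (4 syllables):
  The final syllable (4, mul) is extrametrical; the stress domain is syllables 1–3.
  Weights: 1 fo: H, 2 no:k H, 3 ko L.
  Heavy syllables in the domain: 1, 2. The rightmost is syllable 2 (no:k).
  → primary stress on syllable 2.
Suffixed `fo:.no:k.ko.mul.me.dat` (6 syllables):
  The final syllable (6, dat) is extrametrical; the stress domain is syllables 1–5.
  Weights: 1 fo: H, 2 no:k H, 3 ko L, 4 mul H, 5 me L.
  Heavy syllables in the domain: 1, 2, 4. The rightmost is syllable 4 (mul).
  → primary stress on syllable 4.

yes: 2→4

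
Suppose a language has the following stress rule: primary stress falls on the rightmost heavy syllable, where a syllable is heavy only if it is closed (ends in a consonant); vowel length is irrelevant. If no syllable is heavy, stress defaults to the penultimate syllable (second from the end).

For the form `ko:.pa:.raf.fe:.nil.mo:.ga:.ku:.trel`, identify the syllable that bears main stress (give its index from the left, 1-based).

9

Weights: 1 ko: L, 2 pa: L, 3 raf H, 4 fe: L, 5 nil H, 6 mo: L, 7 ga: L, 8 ku: L, 9 trel H.
Heavy syllables in the domain: 3, 5, 9. The rightmost is syllable 9 (trel).
Primary stress: syllable 9 → ko:.pa:.raf.fe:.nil.mo:.ga:.ku:.ˈtrel.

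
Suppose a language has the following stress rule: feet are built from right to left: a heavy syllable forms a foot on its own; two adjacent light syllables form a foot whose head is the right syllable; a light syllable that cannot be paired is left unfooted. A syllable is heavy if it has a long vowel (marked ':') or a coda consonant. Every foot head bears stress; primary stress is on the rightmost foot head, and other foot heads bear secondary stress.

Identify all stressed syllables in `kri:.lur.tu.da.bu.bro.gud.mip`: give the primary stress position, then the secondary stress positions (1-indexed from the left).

primary 8, secondary 1, 2, 4, 6, 7

Weights: 1 kri: H, 2 lur H, 3 tu L, 4 da L, 5 bu L, 6 bro L, 7 gud H, 8 mip H.
Parse right to left (heavy = foot alone; LL = one foot; stranded L unfooted): (ˈkri:) (ˈlur) (tu.ˈda) (bu.ˈbro) (ˈgud) (ˈmip).
Foot heads: 1, 2, 4, 6, 7, 8.
Primary stress on the rightmost head = syllable 8.
Secondary stress on 1, 2, 4, 6, 7: ˌkri:.ˌlur.tu.ˌda.bu.ˌbro.ˌgud.ˈmip.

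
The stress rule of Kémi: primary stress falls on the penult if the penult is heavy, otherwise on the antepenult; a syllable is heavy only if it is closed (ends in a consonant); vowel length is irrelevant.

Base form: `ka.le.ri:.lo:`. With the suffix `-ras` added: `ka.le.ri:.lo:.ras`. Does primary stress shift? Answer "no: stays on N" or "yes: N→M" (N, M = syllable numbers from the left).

yes: 2→3

Base `ka.le.ri:.lo:` (4 syllables):
  Weights: 2 le L, 3 ri: L, 4 lo: L.
  The penult (syllable 3, ri:) is light, so stress falls on the antepenult (syllable 2, le).
  → primary stress on syllable 2.
Suffixed `ka.le.ri:.lo:.ras` (5 syllables):
  Weights: 3 ri: L, 4 lo: L, 5 ras H.
  The penult (syllable 4, lo:) is light, so stress falls on the antepenult (syllable 3, ri:).
  → primary stress on syllable 3.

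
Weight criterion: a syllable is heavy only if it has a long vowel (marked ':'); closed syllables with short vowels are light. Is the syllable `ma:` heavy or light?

heavy

`ma:`: long vowel, open (no coda). Long vowel → heavy.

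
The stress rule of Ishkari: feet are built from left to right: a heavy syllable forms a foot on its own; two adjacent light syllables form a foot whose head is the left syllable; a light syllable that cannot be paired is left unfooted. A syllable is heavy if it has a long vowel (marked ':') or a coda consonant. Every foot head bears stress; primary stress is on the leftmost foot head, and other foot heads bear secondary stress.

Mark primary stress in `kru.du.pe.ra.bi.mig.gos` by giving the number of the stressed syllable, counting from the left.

1

Weights: 1 kru L, 2 du L, 3 pe L, 4 ra L, 5 bi L, 6 mig H, 7 gos H.
Parse left to right (heavy = foot alone; LL = one foot; stranded L unfooted): (ˈkru.du) (ˈpe.ra) bi (ˈmig) (ˈgos).
Foot heads: 1, 3, 6, 7.
Primary stress on the leftmost head = syllable 1.
Primary stress: syllable 1 → ˈkru.du.pe.ra.bi.mig.gos.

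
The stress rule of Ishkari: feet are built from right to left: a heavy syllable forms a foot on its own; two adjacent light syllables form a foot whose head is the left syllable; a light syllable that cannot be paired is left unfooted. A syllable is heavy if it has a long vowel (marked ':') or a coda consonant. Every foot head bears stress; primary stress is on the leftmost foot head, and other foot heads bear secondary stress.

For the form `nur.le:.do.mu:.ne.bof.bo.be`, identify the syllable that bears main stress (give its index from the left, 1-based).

Weights: 1 nur H, 2 le: H, 3 do L, 4 mu: H, 5 ne L, 6 bof H, 7 bo L, 8 be L.
Parse right to left (heavy = foot alone; LL = one foot; stranded L unfooted): (ˈnur) (ˈle:) do (ˈmu:) ne (ˈbof) (ˈbo.be).
Foot heads: 1, 2, 4, 6, 7.
Primary stress on the leftmost head = syllable 1.
Primary stress: syllable 1 → ˈnur.le:.do.mu:.ne.bof.bo.be.

1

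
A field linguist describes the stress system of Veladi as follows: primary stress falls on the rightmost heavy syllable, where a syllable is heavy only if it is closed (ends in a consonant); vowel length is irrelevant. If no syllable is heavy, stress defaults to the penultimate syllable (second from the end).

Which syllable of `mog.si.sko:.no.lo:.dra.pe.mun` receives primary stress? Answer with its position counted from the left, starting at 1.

8

Weights: 1 mog H, 2 si L, 3 sko: L, 4 no L, 5 lo: L, 6 dra L, 7 pe L, 8 mun H.
Heavy syllables in the domain: 1, 8. The rightmost is syllable 8 (mun).
Primary stress: syllable 8 → mog.si.sko:.no.lo:.dra.pe.ˈmun.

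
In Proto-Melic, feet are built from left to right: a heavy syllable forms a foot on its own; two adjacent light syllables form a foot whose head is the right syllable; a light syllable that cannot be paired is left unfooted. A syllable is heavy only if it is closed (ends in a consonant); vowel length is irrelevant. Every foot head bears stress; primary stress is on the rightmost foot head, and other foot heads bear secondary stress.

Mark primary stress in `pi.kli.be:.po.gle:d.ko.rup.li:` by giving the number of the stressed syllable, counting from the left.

Weights: 1 pi L, 2 kli L, 3 be: L, 4 po L, 5 gle:d H, 6 ko L, 7 rup H, 8 li: L.
Parse left to right (heavy = foot alone; LL = one foot; stranded L unfooted): (pi.ˈkli) (be:.ˈpo) (ˈgle:d) ko (ˈrup) li:.
Foot heads: 2, 4, 5, 7.
Primary stress on the rightmost head = syllable 7.
Primary stress: syllable 7 → pi.kli.be:.po.gle:d.ko.ˈrup.li:.

7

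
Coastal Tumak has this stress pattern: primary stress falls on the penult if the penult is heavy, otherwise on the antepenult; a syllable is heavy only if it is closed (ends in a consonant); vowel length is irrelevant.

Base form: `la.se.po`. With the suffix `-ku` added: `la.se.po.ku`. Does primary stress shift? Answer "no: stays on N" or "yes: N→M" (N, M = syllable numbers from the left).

Base `la.se.po` (3 syllables):
  Weights: 1 la L, 2 se L, 3 po L.
  The penult (syllable 2, se) is light, so stress falls on the antepenult (syllable 1, la).
  → primary stress on syllable 1.
Suffixed `la.se.po.ku` (4 syllables):
  Weights: 2 se L, 3 po L, 4 ku L.
  The penult (syllable 3, po) is light, so stress falls on the antepenult (syllable 2, se).
  → primary stress on syllable 2.

yes: 1→2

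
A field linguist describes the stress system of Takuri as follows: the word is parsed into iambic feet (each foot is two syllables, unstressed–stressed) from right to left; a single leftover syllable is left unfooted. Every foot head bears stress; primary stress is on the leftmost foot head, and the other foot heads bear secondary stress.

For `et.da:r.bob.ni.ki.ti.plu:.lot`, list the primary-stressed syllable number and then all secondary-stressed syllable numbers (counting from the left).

primary 2, secondary 4, 6, 8

Parse right to left into iambic (σˈσ) feet: (et.ˈda:r) (bob.ˈni) (ki.ˈti) (plu:.ˈlot).
Foot heads (stressed positions): 2, 4, 6, 8.
End Rule Leftmost: primary stress on the leftmost head = syllable 2.
Secondary stress on 4, 6, 8: et.ˈda:r.bob.ˌni.ki.ˌti.plu:.ˌlot.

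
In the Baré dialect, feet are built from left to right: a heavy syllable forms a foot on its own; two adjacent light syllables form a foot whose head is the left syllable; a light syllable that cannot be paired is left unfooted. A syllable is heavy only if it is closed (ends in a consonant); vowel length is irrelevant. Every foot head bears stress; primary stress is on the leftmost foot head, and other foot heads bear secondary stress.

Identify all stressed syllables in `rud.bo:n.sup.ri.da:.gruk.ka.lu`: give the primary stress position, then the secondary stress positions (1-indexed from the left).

Weights: 1 rud H, 2 bo:n H, 3 sup H, 4 ri L, 5 da: L, 6 gruk H, 7 ka L, 8 lu L.
Parse left to right (heavy = foot alone; LL = one foot; stranded L unfooted): (ˈrud) (ˈbo:n) (ˈsup) (ˈri.da:) (ˈgruk) (ˈka.lu).
Foot heads: 1, 2, 3, 4, 6, 7.
Primary stress on the leftmost head = syllable 1.
Secondary stress on 2, 3, 4, 6, 7: ˈrud.ˌbo:n.ˌsup.ˌri.da:.ˌgruk.ˌka.lu.

primary 1, secondary 2, 3, 4, 6, 7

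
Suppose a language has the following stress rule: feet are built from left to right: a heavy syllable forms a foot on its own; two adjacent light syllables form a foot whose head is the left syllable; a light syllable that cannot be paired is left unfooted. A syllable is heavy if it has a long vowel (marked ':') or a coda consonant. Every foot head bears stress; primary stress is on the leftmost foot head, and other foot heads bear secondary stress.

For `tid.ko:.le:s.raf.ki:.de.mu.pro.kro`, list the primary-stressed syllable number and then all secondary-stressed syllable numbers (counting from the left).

primary 1, secondary 2, 3, 4, 5, 6, 8

Weights: 1 tid H, 2 ko: H, 3 le:s H, 4 raf H, 5 ki: H, 6 de L, 7 mu L, 8 pro L, 9 kro L.
Parse left to right (heavy = foot alone; LL = one foot; stranded L unfooted): (ˈtid) (ˈko:) (ˈle:s) (ˈraf) (ˈki:) (ˈde.mu) (ˈpro.kro).
Foot heads: 1, 2, 3, 4, 5, 6, 8.
Primary stress on the leftmost head = syllable 1.
Secondary stress on 2, 3, 4, 5, 6, 8: ˈtid.ˌko:.ˌle:s.ˌraf.ˌki:.ˌde.mu.ˌpro.kro.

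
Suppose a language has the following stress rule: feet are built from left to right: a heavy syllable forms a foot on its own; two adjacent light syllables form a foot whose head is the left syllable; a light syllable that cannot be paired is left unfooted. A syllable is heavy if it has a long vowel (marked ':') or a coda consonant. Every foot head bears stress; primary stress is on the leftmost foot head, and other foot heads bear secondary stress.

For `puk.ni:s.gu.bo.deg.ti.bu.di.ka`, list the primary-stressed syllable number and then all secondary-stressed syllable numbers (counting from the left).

primary 1, secondary 2, 3, 5, 6, 8

Weights: 1 puk H, 2 ni:s H, 3 gu L, 4 bo L, 5 deg H, 6 ti L, 7 bu L, 8 di L, 9 ka L.
Parse left to right (heavy = foot alone; LL = one foot; stranded L unfooted): (ˈpuk) (ˈni:s) (ˈgu.bo) (ˈdeg) (ˈti.bu) (ˈdi.ka).
Foot heads: 1, 2, 3, 5, 6, 8.
Primary stress on the leftmost head = syllable 1.
Secondary stress on 2, 3, 5, 6, 8: ˈpuk.ˌni:s.ˌgu.bo.ˌdeg.ˌti.bu.ˌdi.ka.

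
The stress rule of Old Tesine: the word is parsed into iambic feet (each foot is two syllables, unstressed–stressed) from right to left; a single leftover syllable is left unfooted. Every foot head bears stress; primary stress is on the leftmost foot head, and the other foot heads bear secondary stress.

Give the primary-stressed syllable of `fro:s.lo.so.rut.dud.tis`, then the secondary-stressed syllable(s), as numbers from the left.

primary 2, secondary 4, 6

Parse right to left into iambic (σˈσ) feet: (fro:s.ˈlo) (so.ˈrut) (dud.ˈtis).
Foot heads (stressed positions): 2, 4, 6.
End Rule Leftmost: primary stress on the leftmost head = syllable 2.
Secondary stress on 4, 6: fro:s.ˈlo.so.ˌrut.dud.ˌtis.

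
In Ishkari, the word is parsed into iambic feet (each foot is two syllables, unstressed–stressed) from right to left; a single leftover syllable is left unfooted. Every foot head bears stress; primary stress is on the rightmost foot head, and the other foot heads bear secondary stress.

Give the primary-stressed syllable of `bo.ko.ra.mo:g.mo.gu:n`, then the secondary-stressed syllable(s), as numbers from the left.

Parse right to left into iambic (σˈσ) feet: (bo.ˈko) (ra.ˈmo:g) (mo.ˈgu:n).
Foot heads (stressed positions): 2, 4, 6.
End Rule Rightmost: primary stress on the rightmost head = syllable 6.
Secondary stress on 2, 4: bo.ˌko.ra.ˌmo:g.mo.ˈgu:n.

primary 6, secondary 2, 4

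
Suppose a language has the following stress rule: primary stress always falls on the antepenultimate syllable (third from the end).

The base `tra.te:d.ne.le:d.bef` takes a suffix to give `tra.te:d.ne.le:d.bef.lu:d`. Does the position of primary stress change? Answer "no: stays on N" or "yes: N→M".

yes: 3→4

Base `tra.te:d.ne.le:d.bef` (5 syllables):
  The word has 5 syllables; the antepenultimate syllable (third from the end) is syllable 3 (ne).
  → primary stress on syllable 3.
Suffixed `tra.te:d.ne.le:d.bef.lu:d` (6 syllables):
  The word has 6 syllables; the antepenultimate syllable (third from the end) is syllable 4 (le:d).
  → primary stress on syllable 4.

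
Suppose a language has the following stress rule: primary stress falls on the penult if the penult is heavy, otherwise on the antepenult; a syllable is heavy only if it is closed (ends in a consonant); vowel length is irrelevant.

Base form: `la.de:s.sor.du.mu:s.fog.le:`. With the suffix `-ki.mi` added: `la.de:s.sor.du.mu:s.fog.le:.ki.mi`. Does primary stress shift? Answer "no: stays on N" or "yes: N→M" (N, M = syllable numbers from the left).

Base `la.de:s.sor.du.mu:s.fog.le:` (7 syllables):
  Weights: 5 mu:s H, 6 fog H, 7 le: L.
  The penult (syllable 6, fog) is heavy, so it takes stress.
  → primary stress on syllable 6.
Suffixed `la.de:s.sor.du.mu:s.fog.le:.ki.mi` (9 syllables):
  Weights: 7 le: L, 8 ki L, 9 mi L.
  The penult (syllable 8, ki) is light, so stress falls on the antepenult (syllable 7, le:).
  → primary stress on syllable 7.

yes: 6→7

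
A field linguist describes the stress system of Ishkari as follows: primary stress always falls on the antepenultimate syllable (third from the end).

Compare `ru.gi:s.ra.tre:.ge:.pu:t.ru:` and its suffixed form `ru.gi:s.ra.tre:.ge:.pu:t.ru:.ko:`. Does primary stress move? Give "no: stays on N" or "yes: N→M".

yes: 5→6

Base `ru.gi:s.ra.tre:.ge:.pu:t.ru:` (7 syllables):
  The word has 7 syllables; the antepenultimate syllable (third from the end) is syllable 5 (ge:).
  → primary stress on syllable 5.
Suffixed `ru.gi:s.ra.tre:.ge:.pu:t.ru:.ko:` (8 syllables):
  The word has 8 syllables; the antepenultimate syllable (third from the end) is syllable 6 (pu:t).
  → primary stress on syllable 6.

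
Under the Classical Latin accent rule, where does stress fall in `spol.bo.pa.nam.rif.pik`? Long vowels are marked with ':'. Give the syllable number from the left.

Classical Latin: stress the penult if heavy (long vowel or closed), else the antepenult.
Weights: 4 nam H, 5 rif H, 6 pik H.
The penult (syllable 5, rif) is heavy, so it takes stress.
Stress on syllable 5: spol.bo.pa.nam.ˈrif.pik.

5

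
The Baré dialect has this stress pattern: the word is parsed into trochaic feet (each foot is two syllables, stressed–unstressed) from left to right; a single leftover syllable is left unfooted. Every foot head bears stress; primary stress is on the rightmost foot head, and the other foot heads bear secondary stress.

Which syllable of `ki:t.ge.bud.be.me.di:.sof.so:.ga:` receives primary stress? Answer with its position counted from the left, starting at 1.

7

Parse left to right into trochaic (ˈσσ) feet: (ˈki:t.ge) (ˈbud.be) (ˈme.di:) (ˈsof.so:) ga:. Syllable 9 is left unfooted.
Foot heads (stressed positions): 1, 3, 5, 7.
End Rule Rightmost: primary stress on the rightmost head = syllable 7.
Primary stress: syllable 7 → ki:t.ge.bud.be.me.di:.ˈsof.so:.ga:.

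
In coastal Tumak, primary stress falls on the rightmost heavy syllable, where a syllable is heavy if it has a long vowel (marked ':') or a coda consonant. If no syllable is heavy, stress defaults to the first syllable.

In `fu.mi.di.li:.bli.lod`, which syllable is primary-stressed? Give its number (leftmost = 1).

Weights: 1 fu L, 2 mi L, 3 di L, 4 li: H, 5 bli L, 6 lod H.
Heavy syllables in the domain: 4, 6. The rightmost is syllable 6 (lod).
Primary stress: syllable 6 → fu.mi.di.li:.bli.ˈlod.

6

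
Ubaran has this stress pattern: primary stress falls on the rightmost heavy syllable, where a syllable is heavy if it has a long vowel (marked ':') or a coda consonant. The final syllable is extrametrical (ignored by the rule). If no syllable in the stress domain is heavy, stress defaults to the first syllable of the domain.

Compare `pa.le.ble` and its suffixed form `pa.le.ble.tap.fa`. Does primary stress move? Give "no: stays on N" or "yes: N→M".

yes: 1→4

Base `pa.le.ble` (3 syllables):
  The final syllable (3, ble) is extrametrical; the stress domain is syllables 1–2.
  Weights: 1 pa L, 2 le L.
  No heavy syllable in the domain; default to the first syllable of the domain = syllable 1.
  → primary stress on syllable 1.
Suffixed `pa.le.ble.tap.fa` (5 syllables):
  The final syllable (5, fa) is extrametrical; the stress domain is syllables 1–4.
  Weights: 1 pa L, 2 le L, 3 ble L, 4 tap H.
  Heavy syllables in the domain: 4. The rightmost is syllable 4 (tap).
  → primary stress on syllable 4.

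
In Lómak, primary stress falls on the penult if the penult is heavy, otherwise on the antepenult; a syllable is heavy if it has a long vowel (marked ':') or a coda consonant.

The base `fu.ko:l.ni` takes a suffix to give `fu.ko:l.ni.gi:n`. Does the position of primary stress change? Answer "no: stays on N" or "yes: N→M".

no: stays on 2

Base `fu.ko:l.ni` (3 syllables):
  Weights: 1 fu L, 2 ko:l H, 3 ni L.
  The penult (syllable 2, ko:l) is heavy, so it takes stress.
  → primary stress on syllable 2.
Suffixed `fu.ko:l.ni.gi:n` (4 syllables):
  Weights: 2 ko:l H, 3 ni L, 4 gi:n H.
  The penult (syllable 3, ni) is light, so stress falls on the antepenult (syllable 2, ko:l).
  → primary stress on syllable 2.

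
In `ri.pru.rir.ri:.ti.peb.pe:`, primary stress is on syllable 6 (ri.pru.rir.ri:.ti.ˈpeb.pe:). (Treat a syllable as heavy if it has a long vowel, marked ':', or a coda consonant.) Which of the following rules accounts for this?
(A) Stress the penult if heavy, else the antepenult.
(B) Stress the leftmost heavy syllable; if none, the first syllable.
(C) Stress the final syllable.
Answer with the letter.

Rule A → syllable 6 ✓.
Rule B → syllable 3 (observed: 6).
Rule C → syllable 7 (observed: 6).

A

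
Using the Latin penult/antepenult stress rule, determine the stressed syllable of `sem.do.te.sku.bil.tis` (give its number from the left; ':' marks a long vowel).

5

Classical Latin: stress the penult if heavy (long vowel or closed), else the antepenult.
Weights: 4 sku L, 5 bil H, 6 tis H.
The penult (syllable 5, bil) is heavy, so it takes stress.
Stress on syllable 5: sem.do.te.sku.ˈbil.tis.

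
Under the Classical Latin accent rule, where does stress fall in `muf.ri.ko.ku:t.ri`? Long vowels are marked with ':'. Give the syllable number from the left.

Classical Latin: stress the penult if heavy (long vowel or closed), else the antepenult.
Weights: 3 ko L, 4 ku:t H, 5 ri L.
The penult (syllable 4, ku:t) is heavy, so it takes stress.
Stress on syllable 4: muf.ri.ko.ˈku:t.ri.

4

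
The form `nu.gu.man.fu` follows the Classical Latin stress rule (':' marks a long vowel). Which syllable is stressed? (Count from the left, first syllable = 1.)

Classical Latin: stress the penult if heavy (long vowel or closed), else the antepenult.
Weights: 2 gu L, 3 man H, 4 fu L.
The penult (syllable 3, man) is heavy, so it takes stress.
Stress on syllable 3: nu.gu.ˈman.fu.

3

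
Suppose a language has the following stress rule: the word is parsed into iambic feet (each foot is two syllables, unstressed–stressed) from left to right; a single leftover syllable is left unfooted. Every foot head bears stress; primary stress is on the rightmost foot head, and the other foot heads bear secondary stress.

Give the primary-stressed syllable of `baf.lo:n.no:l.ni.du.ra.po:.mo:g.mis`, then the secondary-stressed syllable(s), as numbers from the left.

primary 8, secondary 2, 4, 6

Parse left to right into iambic (σˈσ) feet: (baf.ˈlo:n) (no:l.ˈni) (du.ˈra) (po:.ˈmo:g) mis. Syllable 9 is left unfooted.
Foot heads (stressed positions): 2, 4, 6, 8.
End Rule Rightmost: primary stress on the rightmost head = syllable 8.
Secondary stress on 2, 4, 6: baf.ˌlo:n.no:l.ˌni.du.ˌra.po:.ˈmo:g.mis.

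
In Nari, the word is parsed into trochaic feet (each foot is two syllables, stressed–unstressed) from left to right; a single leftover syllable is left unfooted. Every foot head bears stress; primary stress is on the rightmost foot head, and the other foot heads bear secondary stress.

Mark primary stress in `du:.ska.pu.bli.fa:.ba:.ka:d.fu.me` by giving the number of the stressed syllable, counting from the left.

Parse left to right into trochaic (ˈσσ) feet: (ˈdu:.ska) (ˈpu.bli) (ˈfa:.ba:) (ˈka:d.fu) me. Syllable 9 is left unfooted.
Foot heads (stressed positions): 1, 3, 5, 7.
End Rule Rightmost: primary stress on the rightmost head = syllable 7.
Primary stress: syllable 7 → du:.ska.pu.bli.fa:.ba:.ˈka:d.fu.me.

7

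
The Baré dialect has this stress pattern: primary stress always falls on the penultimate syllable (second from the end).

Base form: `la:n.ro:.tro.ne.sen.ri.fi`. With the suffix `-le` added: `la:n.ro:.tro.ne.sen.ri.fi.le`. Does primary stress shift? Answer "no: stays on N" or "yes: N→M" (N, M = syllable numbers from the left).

yes: 6→7

Base `la:n.ro:.tro.ne.sen.ri.fi` (7 syllables):
  The word has 7 syllables; the penultimate syllable (second from the end) is syllable 6 (ri).
  → primary stress on syllable 6.
Suffixed `la:n.ro:.tro.ne.sen.ri.fi.le` (8 syllables):
  The word has 8 syllables; the penultimate syllable (second from the end) is syllable 7 (fi).
  → primary stress on syllable 7.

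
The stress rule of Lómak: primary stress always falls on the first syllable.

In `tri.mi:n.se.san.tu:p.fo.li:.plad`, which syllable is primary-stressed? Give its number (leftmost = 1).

The word has 8 syllables; the first syllable is syllable 1 (tri).
Primary stress: syllable 1 → ˈtri.mi:n.se.san.tu:p.fo.li:.plad.

1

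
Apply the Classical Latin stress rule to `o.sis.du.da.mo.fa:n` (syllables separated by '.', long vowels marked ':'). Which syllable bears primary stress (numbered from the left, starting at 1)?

Classical Latin: stress the penult if heavy (long vowel or closed), else the antepenult.
Weights: 4 da L, 5 mo L, 6 fa:n H.
The penult (syllable 5, mo) is light, so stress falls on the antepenult (syllable 4, da).
Stress on syllable 4: o.sis.du.ˈda.mo.fa:n.

4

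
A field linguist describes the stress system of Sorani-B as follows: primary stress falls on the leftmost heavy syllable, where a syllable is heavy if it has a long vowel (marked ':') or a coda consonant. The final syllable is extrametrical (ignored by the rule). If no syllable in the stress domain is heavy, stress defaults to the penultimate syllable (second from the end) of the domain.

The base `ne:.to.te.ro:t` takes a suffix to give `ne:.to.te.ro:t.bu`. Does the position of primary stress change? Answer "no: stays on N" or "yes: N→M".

Base `ne:.to.te.ro:t` (4 syllables):
  The final syllable (4, ro:t) is extrametrical; the stress domain is syllables 1–3.
  Weights: 1 ne: H, 2 to L, 3 te L.
  Heavy syllables in the domain: 1. The leftmost is syllable 1 (ne:).
  → primary stress on syllable 1.
Suffixed `ne:.to.te.ro:t.bu` (5 syllables):
  The final syllable (5, bu) is extrametrical; the stress domain is syllables 1–4.
  Weights: 1 ne: H, 2 to L, 3 te L, 4 ro:t H.
  Heavy syllables in the domain: 1, 4. The leftmost is syllable 1 (ne:).
  → primary stress on syllable 1.

no: stays on 1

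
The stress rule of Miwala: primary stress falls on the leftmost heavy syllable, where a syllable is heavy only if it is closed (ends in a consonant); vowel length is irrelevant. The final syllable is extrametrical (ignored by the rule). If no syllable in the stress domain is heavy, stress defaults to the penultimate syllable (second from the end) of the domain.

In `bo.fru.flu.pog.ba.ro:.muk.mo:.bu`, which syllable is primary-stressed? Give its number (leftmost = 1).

4

The final syllable (9, bu) is extrametrical; the stress domain is syllables 1–8.
Weights: 1 bo L, 2 fru L, 3 flu L, 4 pog H, 5 ba L, 6 ro: L, 7 muk H, 8 mo: L.
Heavy syllables in the domain: 4, 7. The leftmost is syllable 4 (pog).
Primary stress: syllable 4 → bo.fru.flu.ˈpog.ba.ro:.muk.mo:.bu.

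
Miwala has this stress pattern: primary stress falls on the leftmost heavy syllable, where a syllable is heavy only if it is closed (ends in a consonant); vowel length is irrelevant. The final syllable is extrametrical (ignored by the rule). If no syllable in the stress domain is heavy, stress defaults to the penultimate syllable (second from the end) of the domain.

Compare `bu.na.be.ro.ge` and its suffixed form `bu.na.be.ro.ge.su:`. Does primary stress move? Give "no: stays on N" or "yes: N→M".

Base `bu.na.be.ro.ge` (5 syllables):
  The final syllable (5, ge) is extrametrical; the stress domain is syllables 1–4.
  Weights: 1 bu L, 2 na L, 3 be L, 4 ro L.
  No heavy syllable in the domain; default to the penultimate syllable (second from the end) of the domain = syllable 3.
  → primary stress on syllable 3.
Suffixed `bu.na.be.ro.ge.su:` (6 syllables):
  The final syllable (6, su:) is extrametrical; the stress domain is syllables 1–5.
  Weights: 1 bu L, 2 na L, 3 be L, 4 ro L, 5 ge L.
  No heavy syllable in the domain; default to the penultimate syllable (second from the end) of the domain = syllable 4.
  → primary stress on syllable 4.

yes: 3→4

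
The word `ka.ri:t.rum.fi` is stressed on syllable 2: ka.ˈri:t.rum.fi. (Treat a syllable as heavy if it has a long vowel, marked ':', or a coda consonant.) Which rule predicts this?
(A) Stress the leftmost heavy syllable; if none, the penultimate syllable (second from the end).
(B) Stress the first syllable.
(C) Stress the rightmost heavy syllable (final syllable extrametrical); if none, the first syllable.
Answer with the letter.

Rule A → syllable 2 ✓.
Rule B → syllable 1 (observed: 2).
Rule C → syllable 3 (observed: 2).

A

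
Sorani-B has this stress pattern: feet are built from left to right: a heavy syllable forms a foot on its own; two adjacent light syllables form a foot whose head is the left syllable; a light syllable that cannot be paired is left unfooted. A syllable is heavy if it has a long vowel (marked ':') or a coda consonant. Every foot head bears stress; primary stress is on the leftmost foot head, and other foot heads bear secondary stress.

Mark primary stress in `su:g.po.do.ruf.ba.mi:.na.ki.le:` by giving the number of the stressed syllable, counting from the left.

1

Weights: 1 su:g H, 2 po L, 3 do L, 4 ruf H, 5 ba L, 6 mi: H, 7 na L, 8 ki L, 9 le: H.
Parse left to right (heavy = foot alone; LL = one foot; stranded L unfooted): (ˈsu:g) (ˈpo.do) (ˈruf) ba (ˈmi:) (ˈna.ki) (ˈle:).
Foot heads: 1, 2, 4, 6, 7, 9.
Primary stress on the leftmost head = syllable 1.
Primary stress: syllable 1 → ˈsu:g.po.do.ruf.ba.mi:.na.ki.le:.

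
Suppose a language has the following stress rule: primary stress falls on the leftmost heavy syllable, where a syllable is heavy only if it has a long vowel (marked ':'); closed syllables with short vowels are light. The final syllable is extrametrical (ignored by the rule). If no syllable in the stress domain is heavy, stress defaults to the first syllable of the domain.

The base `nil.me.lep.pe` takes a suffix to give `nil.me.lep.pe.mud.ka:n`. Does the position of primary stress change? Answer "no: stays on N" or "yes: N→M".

no: stays on 1

Base `nil.me.lep.pe` (4 syllables):
  The final syllable (4, pe) is extrametrical; the stress domain is syllables 1–3.
  Weights: 1 nil L, 2 me L, 3 lep L.
  No heavy syllable in the domain; default to the first syllable of the domain = syllable 1.
  → primary stress on syllable 1.
Suffixed `nil.me.lep.pe.mud.ka:n` (6 syllables):
  The final syllable (6, ka:n) is extrametrical; the stress domain is syllables 1–5.
  Weights: 1 nil L, 2 me L, 3 lep L, 4 pe L, 5 mud L.
  No heavy syllable in the domain; default to the first syllable of the domain = syllable 1.
  → primary stress on syllable 1.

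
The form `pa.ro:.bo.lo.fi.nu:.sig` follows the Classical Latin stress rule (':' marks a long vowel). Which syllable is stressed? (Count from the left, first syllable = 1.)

Classical Latin: stress the penult if heavy (long vowel or closed), else the antepenult.
Weights: 5 fi L, 6 nu: H, 7 sig H.
The penult (syllable 6, nu:) is heavy, so it takes stress.
Stress on syllable 6: pa.ro:.bo.lo.fi.ˈnu:.sig.

6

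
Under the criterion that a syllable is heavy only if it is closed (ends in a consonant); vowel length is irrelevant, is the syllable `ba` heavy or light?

`ba`: short vowel, open (no coda). Open (no coda) → light.

light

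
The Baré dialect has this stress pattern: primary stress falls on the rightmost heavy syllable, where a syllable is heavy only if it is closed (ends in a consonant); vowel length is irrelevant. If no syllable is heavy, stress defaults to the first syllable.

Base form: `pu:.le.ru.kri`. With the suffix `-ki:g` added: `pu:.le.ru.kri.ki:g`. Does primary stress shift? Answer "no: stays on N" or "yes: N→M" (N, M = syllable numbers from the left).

Base `pu:.le.ru.kri` (4 syllables):
  Weights: 1 pu: L, 2 le L, 3 ru L, 4 kri L.
  No heavy syllable in the domain; default to the first syllable = syllable 1.
  → primary stress on syllable 1.
Suffixed `pu:.le.ru.kri.ki:g` (5 syllables):
  Weights: 1 pu: L, 2 le L, 3 ru L, 4 kri L, 5 ki:g H.
  Heavy syllables in the domain: 5. The rightmost is syllable 5 (ki:g).
  → primary stress on syllable 5.

yes: 1→5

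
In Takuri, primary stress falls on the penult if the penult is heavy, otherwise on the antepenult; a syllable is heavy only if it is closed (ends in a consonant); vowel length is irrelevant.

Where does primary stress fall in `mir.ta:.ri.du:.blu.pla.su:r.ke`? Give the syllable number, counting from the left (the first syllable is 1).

Weights: 6 pla L, 7 su:r H, 8 ke L.
The penult (syllable 7, su:r) is heavy, so it takes stress.
Primary stress: syllable 7 → mir.ta:.ri.du:.blu.pla.ˈsu:r.ke.

7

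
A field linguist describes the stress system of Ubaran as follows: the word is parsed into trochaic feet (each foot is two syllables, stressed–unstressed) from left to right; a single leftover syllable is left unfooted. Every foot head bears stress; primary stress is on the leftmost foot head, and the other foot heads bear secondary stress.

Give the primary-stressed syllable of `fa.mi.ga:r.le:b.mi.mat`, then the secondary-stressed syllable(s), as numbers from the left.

primary 1, secondary 3, 5

Parse left to right into trochaic (ˈσσ) feet: (ˈfa.mi) (ˈga:r.le:b) (ˈmi.mat).
Foot heads (stressed positions): 1, 3, 5.
End Rule Leftmost: primary stress on the leftmost head = syllable 1.
Secondary stress on 3, 5: ˈfa.mi.ˌga:r.le:b.ˌmi.mat.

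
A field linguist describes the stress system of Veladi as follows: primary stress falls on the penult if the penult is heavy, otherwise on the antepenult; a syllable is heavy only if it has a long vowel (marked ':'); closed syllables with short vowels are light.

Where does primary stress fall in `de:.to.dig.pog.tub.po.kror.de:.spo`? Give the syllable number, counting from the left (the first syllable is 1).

8

Weights: 7 kror L, 8 de: H, 9 spo L.
The penult (syllable 8, de:) is heavy, so it takes stress.
Primary stress: syllable 8 → de:.to.dig.pog.tub.po.kror.ˈde:.spo.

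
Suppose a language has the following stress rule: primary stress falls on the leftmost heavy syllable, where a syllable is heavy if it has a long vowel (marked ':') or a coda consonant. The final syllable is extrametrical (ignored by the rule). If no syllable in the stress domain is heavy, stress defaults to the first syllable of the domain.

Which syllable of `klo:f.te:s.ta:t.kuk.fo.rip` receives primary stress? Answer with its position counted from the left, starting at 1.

The final syllable (6, rip) is extrametrical; the stress domain is syllables 1–5.
Weights: 1 klo:f H, 2 te:s H, 3 ta:t H, 4 kuk H, 5 fo L.
Heavy syllables in the domain: 1, 2, 3, 4. The leftmost is syllable 1 (klo:f).
Primary stress: syllable 1 → ˈklo:f.te:s.ta:t.kuk.fo.rip.

1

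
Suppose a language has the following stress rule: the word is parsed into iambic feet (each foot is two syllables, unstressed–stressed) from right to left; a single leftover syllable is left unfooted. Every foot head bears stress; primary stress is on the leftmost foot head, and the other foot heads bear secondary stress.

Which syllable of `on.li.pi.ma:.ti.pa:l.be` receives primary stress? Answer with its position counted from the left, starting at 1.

3

Parse right to left into iambic (σˈσ) feet: on (li.ˈpi) (ma:.ˈti) (pa:l.ˈbe). Syllable 1 is left unfooted.
Foot heads (stressed positions): 3, 5, 7.
End Rule Leftmost: primary stress on the leftmost head = syllable 3.
Primary stress: syllable 3 → on.li.ˈpi.ma:.ti.pa:l.be.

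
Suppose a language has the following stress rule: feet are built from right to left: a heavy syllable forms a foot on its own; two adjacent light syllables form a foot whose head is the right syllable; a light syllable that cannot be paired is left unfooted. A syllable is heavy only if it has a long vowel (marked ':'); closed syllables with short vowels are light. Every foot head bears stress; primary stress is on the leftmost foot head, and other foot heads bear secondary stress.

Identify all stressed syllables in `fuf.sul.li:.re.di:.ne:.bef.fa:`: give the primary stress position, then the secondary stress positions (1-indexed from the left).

Weights: 1 fuf L, 2 sul L, 3 li: H, 4 re L, 5 di: H, 6 ne: H, 7 bef L, 8 fa: H.
Parse right to left (heavy = foot alone; LL = one foot; stranded L unfooted): (fuf.ˈsul) (ˈli:) re (ˈdi:) (ˈne:) bef (ˈfa:).
Foot heads: 2, 3, 5, 6, 8.
Primary stress on the leftmost head = syllable 2.
Secondary stress on 3, 5, 6, 8: fuf.ˈsul.ˌli:.re.ˌdi:.ˌne:.bef.ˌfa:.

primary 2, secondary 3, 5, 6, 8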